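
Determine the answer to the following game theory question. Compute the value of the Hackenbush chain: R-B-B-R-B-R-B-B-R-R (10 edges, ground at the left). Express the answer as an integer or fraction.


Edges (from ground): R-B-B-R-B-R-B-B-R-R
By Berlekamp's sign-expansion rule, a Blue-Red Hackenbush stalk has the value of the surreal number whose sign sequence is the edge sequence with B -> + and R -> -.
Sign sequence: -++-+-++--
Trace the sign expansion in the surreal number tree, starting from 0:
Edge 1: R (sign -) -> bounds (-inf, 0), value = -1
Edge 2: B (sign +) -> bounds (-1, 0), value = -1/2
Edge 3: B (sign +) -> bounds (-1/2, 0), value = -1/4
Edge 4: R (sign -) -> bounds (-1/2, -1/4), value = -3/8
Edge 5: B (sign +) -> bounds (-3/8, -1/4), value = -5/16
Edge 6: R (sign -) -> bounds (-3/8, -5/16), value = -11/32
Edge 7: B (sign +) -> bounds (-11/32, -5/16), value = -21/64
Edge 8: B (sign +) -> bounds (-21/64, -5/16), value = -41/128
Edge 9: R (sign -) -> bounds (-21/64, -41/128), value = -83/256
Edge 10: R (sign -) -> bounds (-21/64, -83/256), value = -167/512
Game value = -167/512

-167/512


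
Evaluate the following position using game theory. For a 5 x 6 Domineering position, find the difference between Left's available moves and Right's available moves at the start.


Board is 5 x 6 (rows x cols).
Left (vertical) placements: (rows-1) * cols = 4 * 6 = 24
Right (horizontal) placements: rows * (cols-1) = 5 * 5 = 25
Advantage = Left - Right = 24 - 25 = -1

-1


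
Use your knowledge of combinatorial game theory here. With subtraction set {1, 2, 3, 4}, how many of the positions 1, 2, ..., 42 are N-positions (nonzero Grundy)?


Subtraction set S = {1, 2, 3, 4}, so G(n) = n mod 5.
G(n) = 0 when n is a multiple of 5.
Multiples of 5 in [1, 42]: 8
N-positions (nonzero Grundy) = 42 - 8 = 34

34


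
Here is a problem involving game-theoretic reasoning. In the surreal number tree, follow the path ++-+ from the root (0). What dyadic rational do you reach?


Sign expansion: ++-+
Rule: track bounds (lo, hi), initially (-inf, +inf). On '+', the current value becomes lo and we move to the simplest number in (value, hi): value + 1 if hi = +inf, otherwise the midpoint (value + hi)/2. On '-', the current value becomes hi and we move to value - 1 if lo = -inf, otherwise the midpoint (lo + value)/2.
Start at 0.
Step 1: sign = +, move right. Bounds: (0, +inf). Value = 1
Step 2: sign = +, move right. Bounds: (1, +inf). Value = 2
Step 3: sign = -, move left. Bounds: (1, 2). Value = 3/2
Step 4: sign = +, move right. Bounds: (3/2, 2). Value = 7/4
The surreal number with sign expansion ++-+ is 7/4.

7/4


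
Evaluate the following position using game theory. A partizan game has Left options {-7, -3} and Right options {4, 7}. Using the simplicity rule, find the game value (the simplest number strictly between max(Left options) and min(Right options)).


Left options: {-7, -3}, max = -3
Right options: {4, 7}, min = 4
All options are numbers and max(Left) < min(Right), so by the simplicity theorem the value is the simplest (earliest-born) number strictly between -3 and 4.
Integers -2 through 3 all lie strictly between -3 and 4.
Among integers, the simplest (lowest birthday = smallest |n|; 0 is born on day 0, +-n on day n) is 0.
No non-integer in the interval can be simpler: if x is a non-integer in the interval, then floor(x) or ceil(x) also lies in the interval (the interval contains an integer), and both are proper prefixes of x's sign expansion, i.e. born earlier. So the game value is 0.
Game value = 0

0


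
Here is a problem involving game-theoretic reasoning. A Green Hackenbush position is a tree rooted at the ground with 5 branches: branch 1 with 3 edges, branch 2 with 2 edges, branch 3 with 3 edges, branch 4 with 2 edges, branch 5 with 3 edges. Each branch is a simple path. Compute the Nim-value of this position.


The tree has 5 branches from the ground vertex.
In Green Hackenbush, the Nim-value of a simple path of length k is k.
Branch 1: length 3, Nim-value = 3
Branch 2: length 2, Nim-value = 2
Branch 3: length 3, Nim-value = 3
Branch 4: length 2, Nim-value = 2
Branch 5: length 3, Nim-value = 3
Total Nim-value = XOR of all branch values:
0 XOR 3 = 3
3 XOR 2 = 1
1 XOR 3 = 2
2 XOR 2 = 0
0 XOR 3 = 3
Nim-value of the tree = 3

3


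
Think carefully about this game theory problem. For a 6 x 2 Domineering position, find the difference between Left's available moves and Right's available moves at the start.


Board is 6 x 2 (rows x cols).
Left (vertical) placements: (rows-1) * cols = 5 * 2 = 10
Right (horizontal) placements: rows * (cols-1) = 6 * 1 = 6
Advantage = Left - Right = 10 - 6 = 4

4


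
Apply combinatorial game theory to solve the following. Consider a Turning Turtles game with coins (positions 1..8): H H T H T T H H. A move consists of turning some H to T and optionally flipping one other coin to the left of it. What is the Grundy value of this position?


Coins: H H T H T T H H
Key fact: a single head at position k behaves exactly like a Nim heap of size k (turning it to T and optionally flipping a coin at j < k corresponds to moving the heap from k to j, or to 0), and heads combine as a disjunctive sum (two heads at the same place would cancel, matching j XOR j = 0). So the Nim-value is the XOR of the 1-indexed positions of the heads.
Face-up positions (1-indexed): [1, 2, 4, 7, 8]
XOR 0 with 1: 0 XOR 1 = 1
XOR 1 with 2: 1 XOR 2 = 3
XOR 3 with 4: 3 XOR 4 = 7
XOR 7 with 7: 7 XOR 7 = 0
XOR 0 with 8: 0 XOR 8 = 8
Nim-value = 8

8


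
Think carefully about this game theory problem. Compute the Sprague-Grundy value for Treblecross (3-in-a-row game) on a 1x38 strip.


Treblecross: place X on empty cells; 3-in-a-row wins.
Playing within two cells of an existing X lets the opponent win at once, so sensible play treats the cells i-2..i+2 around each X as dead. The player left with no safe cell loses, so this is a normal-play take-away game on strips of safe cells.
Placing X at cell i (0-indexed) of a strip of k safe cells leaves independent strips of sizes max(0, i-2) and max(0, k-i-3). Hence G(k) = mex{ G(max(0,i-2)) XOR G(max(0,k-i-3)) : 0 <= i < k }, with G(0) = 0.
G(1): splits (0,0):0^0=0 -> mex({0}) = 1
G(2): splits (0,0):0^0=0 -> mex({0}) = 1
G(3): splits (0,0):0^0=0 -> mex({0}) = 1
G(4): splits (0,1):0^1=1 (0,0):0^0=0 -> mex({0, 1}) = 2
G(5): splits (0,2):0^1=1 (0,1):0^1=1 (0,0):0^0=0 -> mex({0, 1}) = 2
G(6) = mex({1}) = 0
G(7) = mex({0, 1, 2}) = 3
G(8) = mex({0, 1, 2}) = 3
G(9) = mex({0, 2}) = 1
G(10) = mex({0, 2, 3}) = 1
G(11) = mex({0, 3}) = 1
G(12) = mex({1, 3}) = 0
G(13) = mex({0, 1, 2, 3}) = 4
G(14) = mex({0, 1, 2}) = 3
G(15) = mex({0, 1, 2}) = 3
G(16) = mex({0, 1, 2, 4}) = 3
G(17) = mex({0, 1, 3, 4}) = 2
G(18) = mex({0, 1, 3, 4}) = 2
G(19) = mex({0, 1, 3, 5}) = 2
G(20) = mex({0, 1, 2, 3, 5}) = 4
G(21) = mex({0, 1, 2, 3, 5}) = 4
G(22) = mex({1, 2, 6}) = 0
G(23) = mex({0, 1, 2, 3, 4, 6}) = 5
G(24) = mex({0, 1, 2, 3, 4}) = 5
G(25) = mex({0, 1, 3, 4, 7}) = 2
G(26) = mex({0, 1, 3, 4, 5, 7}) = 2
G(27) = mex({0, 1, 3, 5}) = 2
G(28) = mex({0, 1, 2, 5}) = 3
G(29) = mex({0, 1, 2, 4, 5, 6}) = 3
G(30) = mex({1, 2, 4, 6}) = 0
G(31) = mex({0, 1, 2, 3, 4, 6}) = 5
G(32) = mex({1, 2, 3, 4, 7}) = 0
G(33) = mex({0, 3, 7}) = 1
G(34) = mex({0, 2, 3, 5, 7}) = 1
G(35) = mex({0, 2, 3, 5, 6}) = 1
G(36) = mex({0, 1, 2, 5, 6}) = 3
G(37) = mex({0, 1, 2, 4, 5, 6}) = 3
G(38) = mex({0, 1, 2, 4}) = 3
Therefore G(38) = 3.

3


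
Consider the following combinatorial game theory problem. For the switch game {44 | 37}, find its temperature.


The game is {44 | 37}, a switch {a | b} with numbers a > b.
Cooling {a | b} by t gives {a - t | b + t}, which stops being hot when a - t = b + t, i.e. at t = (a - b)/2. So the temperature of a switch is (a - b)/2.
Temperature = (Left option - Right option) / 2
= (44 - (37)) / 2
= 7 / 2
= 7/2

7/2


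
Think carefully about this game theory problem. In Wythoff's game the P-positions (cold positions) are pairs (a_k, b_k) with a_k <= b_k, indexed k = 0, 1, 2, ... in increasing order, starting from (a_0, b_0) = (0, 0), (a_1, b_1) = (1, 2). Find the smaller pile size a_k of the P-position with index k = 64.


By Wythoff's theorem, a_k = floor(k * phi) and b_k = floor(k * phi^2) = a_k + k, where phi = (1 + sqrt(5))/2 is the golden ratio.
phi = (1 + sqrt(5))/2 = 1.618034
k = 64
k * phi = 64 * 1.618034 = 103.554175
a_64 = floor(k * phi) = 103

103


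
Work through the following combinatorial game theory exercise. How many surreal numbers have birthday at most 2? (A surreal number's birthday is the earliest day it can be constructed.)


Day 0: {|} = 0 is born. Count = 1.
Day n: the number of surreal numbers born by day n is 2^(n+1) - 1.
By day 0: 2^1 - 1 = 1
By day 1: 2^2 - 1 = 3
By day 2: 2^3 - 1 = 7
By day 2: 7 surreal numbers.

7


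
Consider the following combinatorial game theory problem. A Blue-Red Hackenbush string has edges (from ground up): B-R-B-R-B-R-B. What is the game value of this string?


Edges (from ground): B-R-B-R-B-R-B
By Berlekamp's sign-expansion rule, a Blue-Red Hackenbush stalk has the value of the surreal number whose sign sequence is the edge sequence with B -> + and R -> -.
Sign sequence: +-+-+-+
Trace the sign expansion in the surreal number tree, starting from 0:
Edge 1: B (sign +) -> bounds (0, +inf), value = 1
Edge 2: R (sign -) -> bounds (0, 1), value = 1/2
Edge 3: B (sign +) -> bounds (1/2, 1), value = 3/4
Edge 4: R (sign -) -> bounds (1/2, 3/4), value = 5/8
Edge 5: B (sign +) -> bounds (5/8, 3/4), value = 11/16
Edge 6: R (sign -) -> bounds (5/8, 11/16), value = 21/32
Edge 7: B (sign +) -> bounds (21/32, 11/16), value = 43/64
Game value = 43/64

43/64


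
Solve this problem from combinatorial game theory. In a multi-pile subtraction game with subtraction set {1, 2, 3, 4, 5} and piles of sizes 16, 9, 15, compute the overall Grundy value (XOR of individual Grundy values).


Subtraction set: {1, 2, 3, 4, 5}
For this subtraction set, G(n) = n mod 6 (period = max + 1 = 6).
Pile 1 (size 16): G(16) = 16 mod 6 = 4
Pile 2 (size 9): G(9) = 9 mod 6 = 3
Pile 3 (size 15): G(15) = 15 mod 6 = 3
Total Grundy value = XOR of all: 4 XOR 3 XOR 3 = 4

4


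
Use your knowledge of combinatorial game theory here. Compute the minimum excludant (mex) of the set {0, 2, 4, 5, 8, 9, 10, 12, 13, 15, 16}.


Set = {0, 2, 4, 5, 8, 9, 10, 12, 13, 15, 16}
0 is in the set.
1 is NOT in the set. This is the mex.
mex = 1

1


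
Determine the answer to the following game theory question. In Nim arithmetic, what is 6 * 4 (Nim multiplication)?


Nim multiplication is bilinear over XOR: (u XOR v) * w = (u*w) XOR (v*w).
So we split each operand into its bit components and XOR the pairwise Nim products.
6 = 2 + 4 (as XOR of powers of 2).
4 = 4 (as XOR of powers of 2).
Using the standard Nim-product table on single bits:
  2*2 = 3,   2*4 = 8,   2*8 = 12,
  4*4 = 6,   4*8 = 11,  8*8 = 13,
and  1*x = x (identity), k*l = l*k (commutative).
Pairwise Nim products:
  2 * 4 = 8
  4 * 4 = 6
XOR them: 8 XOR 6 = 14.
Result: 6 * 4 = 14 (in Nim).

14


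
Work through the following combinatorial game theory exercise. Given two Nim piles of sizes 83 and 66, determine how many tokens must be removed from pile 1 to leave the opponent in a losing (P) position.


Piles: 83 and 66
Current XOR: 83 XOR 66 = 17 (non-zero, so this is an N-position).
To make the XOR zero, we need to find a move that balances the piles.
For pile 1 (size 83): target = 83 XOR 17 = 66
We reduce pile 1 from 83 to 66.
Tokens removed: 83 - 66 = 17
Verification: 66 XOR 66 = 0

17


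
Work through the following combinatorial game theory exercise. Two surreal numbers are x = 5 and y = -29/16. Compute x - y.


x = 5, y = -29/16
Converting to common denominator: 16
x = 80/16, y = -29/16
x - y = 5 - -29/16 = 109/16

109/16


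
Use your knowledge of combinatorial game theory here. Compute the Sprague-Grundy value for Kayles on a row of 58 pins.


Kayles: a move removes 1 or 2 adjacent pins from a contiguous row.
Removing pins from a row of k leaves two independent rows (a, b) with a + b = k - 1 (one pin) or a + b = k - 2 (two pins); an end removal gives a = 0.
By Sprague-Grundy, G(k) = mex{ G(a) XOR G(b) } over all these splits. G(0) = 0.
G(1): splits (0,0):0^0=0 -> mex({0}) = 1
G(2): splits (0,1):0^1=1 (0,0):0^0=0 -> mex({0, 1}) = 2
G(3): splits (0,2):0^2=2 (1,1):1^1=0 (0,1):0^1=1 -> mex({0, 1, 2}) = 3
G(4): splits (0,3):0^3=3 (1,2):1^2=3 (0,2):0^2=2 (1,1):1^1=0 -> mex({0, 2, 3}) = 1
G(5): splits (0,4):0^1=1 (1,3):1^3=2 (2,2):2^2=0 (0,3):0^3=3 (1,2):1^2=3 -> mex({0, 1, 2, 3}) = 4
G(6) = mex({0, 1, 2, 4}) = 3
G(7) = mex({0, 1, 3, 4, 5}) = 2
G(8) = mex({0, 2, 3, 5, 6}) = 1
G(9) = mex({0, 1, 2, 3, 6, 7}) = 4
G(10) = mex({0, 1, 3, 4, 5, 7}) = 2
G(11) = mex({0, 1, 2, 3, 4, 5}) = 6
G(12) = mex({0, 1, 2, 3, 5, 6, 7}) = 4
G(13) = mex({0, 2, 3, 4, 6, 7}) = 1
G(14) = mex({0, 1, 4, 5, 6, 7}) = 2
G(15) = mex({0, 1, 2, 3, 4, 5, 6}) = 7
G(16) = mex({0, 2, 3, 5, 6, 7}) = 1
G(17) = mex({0, 1, 2, 3, 5, 6, 7}) = 4
G(18) = mex({0, 1, 2, 4, 5, 6}) = 3
G(19) = mex({0, 1, 3, 4, 5, 7}) = 2
G(20) = mex({0, 2, 3, 4, 5, 6, 7}) = 1
G(21) = mex({0, 1, 2, 3, 5, 6, 7}) = 4
G(22) = mex({0, 1, 2, 3, 4, 5, 7}) = 6
G(23) = mex({0, 1, 2, 3, 4, 5, 6}) = 7
G(24) = mex({0, 1, 2, 3, 5, 6, 7}) = 4
G(25) = mex({0, 2, 3, 4, 6, 7}) = 1
G(26) = mex({0, 1, 3, 4, 5, 6, 7}) = 2
G(27) = mex({0, 1, 2, 3, 4, 5, 6, 7}) = 8
G(28) = mex({0, 1, 2, 3, 4, 6, 7, 8}) = 5
G(29) = mex({0, 1, 2, 3, 5, 6, 7, 8, 9}) = 4
G(30) = mex({0, 1, 2, 3, 4, 5, 6, 9, 10}) = 7
G(31) = mex({0, 1, 3, 4, 5, 7, 10, 11}) = 2
G(32) = mex({0, 2, 3, 4, 5, 6, 7, 9, 11}) = 1
G(33) = mex({0, 1, 2, 3, 4, 5, 6, 7, 9, 12}) = 8
G(34) = mex({0, 1, 2, 3, 4, 5, 7, 8, 11, 12}) = 6
G(35) = mex({0, 1, 2, 3, 4, 5, 6, 8, 9, 10, 11}) = 7
G(36) = mex({0, 1, 2, 3, 5, 6, 7, 9, 10}) = 4
G(37) = mex({0, 2, 3, 4, 6, 7, 9, 10, 11, 12}) = 1
G(38) = mex({0, 1, 3, 4, 5, 6, 7, 9, 10, 11, 12}) = 2
G(39) = mex({0, 1, 2, 4, 5, 6, 7, 9, 10, 12, 14}) = 3
G(40) = mex({0, 2, 3, 4, 6, 7, 11, 12, 14}) = 1
G(41) = mex({0, 1, 2, 3, 5, 6, 7, 9, 10, 11, 12}) = 4
G(42) = mex({0, 1, 2, 3, 4, 5, 6, 9, 10}) = 7
G(43) = mex({0, 1, 3, 4, 5, 7, 9, 10, 12, 15}) = 2
G(44) = mex({0, 2, 3, 4, 5, 6, 7, 9, 10, 12, 15}) = 1
G(45) = mex({0, 1, 2, 3, 4, 5, 6, 7, 9, 10, 12, 14}) = 8
G(46) = mex({0, 1, 3, 4, 5, 7, 8, 11, 12, 14}) = 2
G(47) = mex({0, 1, 2, 3, 4, 5, 6, 8, 9, 10, 11, 12}) = 7
G(48) = mex({0, 1, 2, 3, 5, 6, 7, 9, 10}) = 4
G(49) = mex({0, 2, 3, 4, 6, 7, 9, 10, 11, 12, 15}) = 1
G(50) = mex({0, 1, 4, 5, 6, 7, 9, 11, 12, 14, 15}) = 2
G(51) = mex({0, 1, 2, 3, 4, 5, 6, 7, 9, 12, 14, 15}) = 8
G(52) = mex({0, 2, 3, 4, 5, 6, 7, 8, 11, 12, 15}) = 1
G(53) = mex({0, 1, 2, 3, 5, 6, 7, 8, 9, 10, 11, 12}) = 4
G(54) = mex({0, 1, 2, 3, 4, 5, 6, 9, 10}) = 7
G(55) = mex({0, 1, 3, 4, 5, 7, 9, 10, 11, 12}) = 2
G(56) = mex({0, 2, 3, 4, 5, 6, 7, 9, 10, 11, 12, 13, 14}) = 1
G(57) = mex({0, 1, 2, 3, 5, 6, 7, 9, 10, 12, 13, 14, 15}) = 4
G(58) = mex({0, 1, 3, 4, 5, 7, 11, 12, 14, 15}) = 2
Therefore G(58) = 2.

2


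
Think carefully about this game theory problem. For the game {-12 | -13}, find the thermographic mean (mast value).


Game = {-12 | -13}, a switch {a | b} with numbers a > b.
Its thermograph has left wall a - t and right wall b + t, which meet at t = (a - b)/2, where both equal (a + b)/2. So the mast (mean value) is at (a + b)/2.
Mean = (-12 + (-13))/2 = -25/2 = -25/2

-25/2


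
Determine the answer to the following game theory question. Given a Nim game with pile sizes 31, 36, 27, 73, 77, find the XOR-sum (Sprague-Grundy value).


We need the XOR (exclusive or) of all pile sizes.
After XOR-ing pile 1 (size 31): 0 XOR 31 = 31
After XOR-ing pile 2 (size 36): 31 XOR 36 = 59
After XOR-ing pile 3 (size 27): 59 XOR 27 = 32
After XOR-ing pile 4 (size 73): 32 XOR 73 = 105
After XOR-ing pile 5 (size 77): 105 XOR 77 = 36
The Nim-value of this position is 36.

36


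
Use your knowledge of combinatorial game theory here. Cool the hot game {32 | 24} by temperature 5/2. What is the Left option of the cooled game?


Original game: {32 | 24} (a switch {a | b} with a > b).
Cooling by t (for t below the temperature (a - b)/2 = 4) taxes each move by t: {a | b} cooled by t is {a - t | b + t}.
Cooling amount: t = 5/2
Cooled Left option: 32 - 5/2 = 59/2
Cooled Right option: 24 + 5/2 = 53/2
Cooled game: {59/2 | 53/2}
Left option = 59/2

59/2


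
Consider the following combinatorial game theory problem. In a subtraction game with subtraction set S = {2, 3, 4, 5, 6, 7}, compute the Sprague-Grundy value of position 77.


The subtraction set is S = {2, 3, 4, 5, 6, 7}.
G(k) = mex{ G(k - s) : s in S, s <= k }. We compute iteratively: G(0) = 0.
G(1) = mex({}) = 0
G(2) = mex({0}) = 1
G(3) = mex({0}) = 1
G(4) = mex({0, 1}) = 2
G(5) = mex({0, 1}) = 2
G(6) = mex({0, 1, 2}) = 3
G(7) = mex({0, 1, 2}) = 3
G(8) = mex({0, 1, 2, 3}) = 4
G(9) = mex({1, 2, 3}) = 0
G(10) = mex({1, 2, 3, 4}) = 0
G(11) = mex({0, 2, 3, 4}) = 1
G(12) = mex({0, 2, 3, 4}) = 1
G(13) = mex({0, 1, 3, 4}) = 2
G(14) = mex({0, 1, 3, 4}) = 2
G(15) = mex({0, 1, 2, 4}) = 3
Observe that G(9)..G(15) = 0, 0, 1, 1, 2, 2, 3 repeats G(0)..G(6) = 0, 0, 1, 1, 2, 2, 3.
For k >= max(S) = 7, G(k) is determined by the previous 7 values G(k-7)..G(k-1); a window of 7 consecutive values has recurred shifted by 9, so by induction G(k + 9) = G(k) for all k >= 0: the sequence is periodic from the start with period 9.
One period: G(0..8) = 0, 0, 1, 1, 2, 2, 3, 3, 4.
77 mod 9 = 5, so G(77) = G(5) = 2.

2


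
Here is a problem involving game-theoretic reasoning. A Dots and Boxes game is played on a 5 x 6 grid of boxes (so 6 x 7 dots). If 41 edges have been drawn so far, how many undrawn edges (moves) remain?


Grid: 5 x 6 boxes, i.e. 6 rows and 7 columns of dots.
Horizontal edges: (rows + 1) * cols = 6 * 6 = 36
Vertical edges: rows * (cols + 1) = 5 * 7 = 35
Total edges: 36 + 35 = 71
Edges drawn: 41
Remaining: 71 - 41 = 30

30


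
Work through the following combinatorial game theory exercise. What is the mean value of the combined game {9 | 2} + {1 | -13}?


G1 = {9 | 2}, G2 = {1 | -13}
Each is a switch {a | b} with numbers a > b; its mean value is (a + b)/2, and mean value is additive over game sums: m(G1 + G2) = m(G1) + m(G2).
Mean of G1 = (9 + (2))/2 = 11/2 = 11/2
Mean of G2 = (1 + (-13))/2 = -12/2 = -6
Mean of G1 + G2 = 11/2 + -6 = -1/2

-1/2


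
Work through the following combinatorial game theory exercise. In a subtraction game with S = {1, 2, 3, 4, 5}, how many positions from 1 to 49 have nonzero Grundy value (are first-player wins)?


Subtraction set S = {1, 2, 3, 4, 5}, so G(n) = n mod 6.
G(n) = 0 when n is a multiple of 6.
Multiples of 6 in [1, 49]: 8
N-positions (nonzero Grundy) = 49 - 8 = 41

41


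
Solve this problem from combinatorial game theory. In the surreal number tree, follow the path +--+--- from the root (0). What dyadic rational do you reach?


Sign expansion: +--+---
Rule: track bounds (lo, hi), initially (-inf, +inf). On '+', the current value becomes lo and we move to the simplest number in (value, hi): value + 1 if hi = +inf, otherwise the midpoint (value + hi)/2. On '-', the current value becomes hi and we move to value - 1 if lo = -inf, otherwise the midpoint (lo + value)/2.
Start at 0.
Step 1: sign = +, move right. Bounds: (0, +inf). Value = 1
Step 2: sign = -, move left. Bounds: (0, 1). Value = 1/2
Step 3: sign = -, move left. Bounds: (0, 1/2). Value = 1/4
Step 4: sign = +, move right. Bounds: (1/4, 1/2). Value = 3/8
Step 5: sign = -, move left. Bounds: (1/4, 3/8). Value = 5/16
Step 6: sign = -, move left. Bounds: (1/4, 5/16). Value = 9/32
Step 7: sign = -, move left. Bounds: (1/4, 9/32). Value = 17/64
The surreal number with sign expansion +--+--- is 17/64.

17/64


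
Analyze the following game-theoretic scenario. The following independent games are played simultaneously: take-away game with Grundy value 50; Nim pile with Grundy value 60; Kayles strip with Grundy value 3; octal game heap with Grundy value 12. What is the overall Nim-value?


By the Sprague-Grundy theorem, the Grundy value of a sum of games is the XOR of individual Grundy values.
take-away game: Grundy value = 50. Running XOR: 0 XOR 50 = 50
Nim pile: Grundy value = 60. Running XOR: 50 XOR 60 = 14
Kayles strip: Grundy value = 3. Running XOR: 14 XOR 3 = 13
octal game heap: Grundy value = 12. Running XOR: 13 XOR 12 = 1
The combined Grundy value is 1.

1


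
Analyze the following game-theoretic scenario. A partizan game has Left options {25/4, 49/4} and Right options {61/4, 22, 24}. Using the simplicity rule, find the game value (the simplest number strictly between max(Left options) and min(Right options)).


Left options: {25/4, 49/4}, max = 49/4
Right options: {61/4, 22, 24}, min = 61/4
All options are numbers and max(Left) < min(Right), so by the simplicity theorem the value is the simplest (earliest-born) number strictly between 49/4 and 61/4.
Integers 13 through 15 all lie strictly between 49/4 and 61/4.
Among integers, the simplest (lowest birthday = smallest |n|; 0 is born on day 0, +-n on day n) is 13.
No non-integer in the interval can be simpler: if x is a non-integer in the interval, then floor(x) or ceil(x) also lies in the interval (the interval contains an integer), and both are proper prefixes of x's sign expansion, i.e. born earlier. So the game value is 13.
Game value = 13

13


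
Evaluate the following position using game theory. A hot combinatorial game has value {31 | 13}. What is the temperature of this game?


The game is {31 | 13}, a switch {a | b} with numbers a > b.
Cooling {a | b} by t gives {a - t | b + t}, which stops being hot when a - t = b + t, i.e. at t = (a - b)/2. So the temperature of a switch is (a - b)/2.
Temperature = (Left option - Right option) / 2
= (31 - (13)) / 2
= 18 / 2
= 9

9


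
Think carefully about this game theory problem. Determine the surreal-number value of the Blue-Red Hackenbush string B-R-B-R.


Edges (from ground): B-R-B-R
By Berlekamp's sign-expansion rule, a Blue-Red Hackenbush stalk has the value of the surreal number whose sign sequence is the edge sequence with B -> + and R -> -.
Sign sequence: +-+-
Trace the sign expansion in the surreal number tree, starting from 0:
Edge 1: B (sign +) -> bounds (0, +inf), value = 1
Edge 2: R (sign -) -> bounds (0, 1), value = 1/2
Edge 3: B (sign +) -> bounds (1/2, 1), value = 3/4
Edge 4: R (sign -) -> bounds (1/2, 3/4), value = 5/8
Game value = 5/8

5/8


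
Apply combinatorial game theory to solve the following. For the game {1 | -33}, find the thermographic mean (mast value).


Game = {1 | -33}, a switch {a | b} with numbers a > b.
Its thermograph has left wall a - t and right wall b + t, which meet at t = (a - b)/2, where both equal (a + b)/2. So the mast (mean value) is at (a + b)/2.
Mean = (1 + (-33))/2 = -32/2 = -16

-16


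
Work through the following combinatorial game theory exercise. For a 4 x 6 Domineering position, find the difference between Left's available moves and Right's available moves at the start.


Board is 4 x 6 (rows x cols).
Left (vertical) placements: (rows-1) * cols = 3 * 6 = 18
Right (horizontal) placements: rows * (cols-1) = 4 * 5 = 20
Advantage = Left - Right = 18 - 20 = -2

-2


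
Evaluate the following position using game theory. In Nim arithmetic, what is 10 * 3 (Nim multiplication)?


Nim multiplication is bilinear over XOR: (u XOR v) * w = (u*w) XOR (v*w).
So we split each operand into its bit components and XOR the pairwise Nim products.
10 = 2 + 8 (as XOR of powers of 2).
3 = 1 + 2 (as XOR of powers of 2).
Using the standard Nim-product table on single bits:
  2*2 = 3,   2*4 = 8,   2*8 = 12,
  4*4 = 6,   4*8 = 11,  8*8 = 13,
and  1*x = x (identity), k*l = l*k (commutative).
Pairwise Nim products:
  2 * 1 = 2
  2 * 2 = 3
  8 * 1 = 8
  8 * 2 = 12
XOR them: 2 XOR 3 XOR 8 XOR 12 = 5.
Result: 10 * 3 = 5 (in Nim).

5


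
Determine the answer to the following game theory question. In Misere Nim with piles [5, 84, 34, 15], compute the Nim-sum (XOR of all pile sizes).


We need the XOR (exclusive or) of all pile sizes.
After XOR-ing pile 1 (size 5): 0 XOR 5 = 5
After XOR-ing pile 2 (size 84): 5 XOR 84 = 81
After XOR-ing pile 3 (size 34): 81 XOR 34 = 115
After XOR-ing pile 4 (size 15): 115 XOR 15 = 124
The Nim-value of this position is 124.

124


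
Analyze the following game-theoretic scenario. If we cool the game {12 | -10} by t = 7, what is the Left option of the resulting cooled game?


Original game: {12 | -10} (a switch {a | b} with a > b).
Cooling by t (for t below the temperature (a - b)/2 = 11) taxes each move by t: {a | b} cooled by t is {a - t | b + t}.
Cooling amount: t = 7
Cooled Left option: 12 - 7 = 5
Cooled Right option: -10 + 7 = -3
Cooled game: {5 | -3}
Left option = 5

5


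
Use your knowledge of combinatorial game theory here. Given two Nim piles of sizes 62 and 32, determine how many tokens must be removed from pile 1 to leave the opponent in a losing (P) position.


Piles: 62 and 32
Current XOR: 62 XOR 32 = 30 (non-zero, so this is an N-position).
To make the XOR zero, we need to find a move that balances the piles.
For pile 1 (size 62): target = 62 XOR 30 = 32
We reduce pile 1 from 62 to 32.
Tokens removed: 62 - 32 = 30
Verification: 32 XOR 32 = 0

30


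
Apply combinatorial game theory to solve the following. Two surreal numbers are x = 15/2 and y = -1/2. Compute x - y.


x = 15/2, y = -1/2
Converting to common denominator: 2
x = 15/2, y = -1/2
x - y = 15/2 - -1/2 = 8

8


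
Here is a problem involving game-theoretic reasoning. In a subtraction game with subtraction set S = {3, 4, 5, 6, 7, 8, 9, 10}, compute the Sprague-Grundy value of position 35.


The subtraction set is S = {3, 4, 5, 6, 7, 8, 9, 10}.
G(k) = mex{ G(k - s) : s in S, s <= k }. We compute iteratively: G(0) = 0.
G(1) = mex({}) = 0
G(2) = mex({}) = 0
G(3) = mex({0}) = 1
G(4) = mex({0}) = 1
G(5) = mex({0}) = 1
G(6) = mex({0, 1}) = 2
G(7) = mex({0, 1}) = 2
G(8) = mex({0, 1}) = 2
G(9) = mex({0, 1, 2}) = 3
G(10) = mex({0, 1, 2}) = 3
G(11) = mex({0, 1, 2}) = 3
G(12) = mex({0, 1, 2, 3}) = 4
G(13) = mex({1, 2, 3}) = 0
G(14) = mex({1, 2, 3}) = 0
G(15) = mex({1, 2, 3, 4}) = 0
G(16) = mex({0, 2, 3, 4}) = 1
G(17) = mex({0, 2, 3, 4}) = 1
G(18) = mex({0, 2, 3, 4}) = 1
G(19) = mex({0, 1, 3, 4}) = 2
G(20) = mex({0, 1, 3, 4}) = 2
G(21) = mex({0, 1, 3, 4}) = 2
G(22) = mex({0, 1, 2, 4}) = 3
Observe that G(13)..G(22) = 0, 0, 0, 1, 1, 1, 2, 2, 2, 3 repeats G(0)..G(9) = 0, 0, 0, 1, 1, 1, 2, 2, 2, 3.
For k >= max(S) = 10, G(k) is determined by the previous 10 values G(k-10)..G(k-1); a window of 10 consecutive values has recurred shifted by 13, so by induction G(k + 13) = G(k) for all k >= 0: the sequence is periodic from the start with period 13.
One period: G(0..12) = 0, 0, 0, 1, 1, 1, 2, 2, 2, 3, 3, 3, 4.
35 mod 13 = 9, so G(35) = G(9) = 3.

3


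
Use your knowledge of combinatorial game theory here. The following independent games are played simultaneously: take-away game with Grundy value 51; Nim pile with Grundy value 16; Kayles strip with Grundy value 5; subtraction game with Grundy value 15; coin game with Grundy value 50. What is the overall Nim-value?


By the Sprague-Grundy theorem, the Grundy value of a sum of games is the XOR of individual Grundy values.
take-away game: Grundy value = 51. Running XOR: 0 XOR 51 = 51
Nim pile: Grundy value = 16. Running XOR: 51 XOR 16 = 35
Kayles strip: Grundy value = 5. Running XOR: 35 XOR 5 = 38
subtraction game: Grundy value = 15. Running XOR: 38 XOR 15 = 41
coin game: Grundy value = 50. Running XOR: 41 XOR 50 = 27
The combined Grundy value is 27.

27


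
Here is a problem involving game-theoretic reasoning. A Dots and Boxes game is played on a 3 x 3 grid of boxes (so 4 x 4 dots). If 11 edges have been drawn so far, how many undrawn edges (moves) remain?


Grid: 3 x 3 boxes, i.e. 4 rows and 4 columns of dots.
Horizontal edges: (rows + 1) * cols = 4 * 3 = 12
Vertical edges: rows * (cols + 1) = 3 * 4 = 12
Total edges: 12 + 12 = 24
Edges drawn: 11
Remaining: 24 - 11 = 13

13


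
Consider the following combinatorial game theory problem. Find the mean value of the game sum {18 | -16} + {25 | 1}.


G1 = {18 | -16}, G2 = {25 | 1}
Each is a switch {a | b} with numbers a > b; its mean value is (a + b)/2, and mean value is additive over game sums: m(G1 + G2) = m(G1) + m(G2).
Mean of G1 = (18 + (-16))/2 = 2/2 = 1
Mean of G2 = (25 + (1))/2 = 26/2 = 13
Mean of G1 + G2 = 1 + 13 = 14

14


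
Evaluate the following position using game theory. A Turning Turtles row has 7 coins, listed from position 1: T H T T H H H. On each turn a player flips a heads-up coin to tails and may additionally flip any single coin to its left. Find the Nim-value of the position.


Coins: T H T T H H H
Key fact: a single head at position k behaves exactly like a Nim heap of size k (turning it to T and optionally flipping a coin at j < k corresponds to moving the heap from k to j, or to 0), and heads combine as a disjunctive sum (two heads at the same place would cancel, matching j XOR j = 0). So the Nim-value is the XOR of the 1-indexed positions of the heads.
Face-up positions (1-indexed): [2, 5, 6, 7]
XOR 0 with 2: 0 XOR 2 = 2
XOR 2 with 5: 2 XOR 5 = 7
XOR 7 with 6: 7 XOR 6 = 1
XOR 1 with 7: 1 XOR 7 = 6
Nim-value = 6

6


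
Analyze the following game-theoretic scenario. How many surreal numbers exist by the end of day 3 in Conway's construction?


Day 0: {|} = 0 is born. Count = 1.
Day n: the number of surreal numbers born by day n is 2^(n+1) - 1.
By day 0: 2^1 - 1 = 1
By day 1: 2^2 - 1 = 3
By day 2: 2^3 - 1 = 7
By day 3: 2^4 - 1 = 15
By day 3: 15 surreal numbers.

15


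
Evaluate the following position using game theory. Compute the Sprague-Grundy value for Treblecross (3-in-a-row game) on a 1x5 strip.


Treblecross: place X on empty cells; 3-in-a-row wins.
Playing within two cells of an existing X lets the opponent win at once, so sensible play treats the cells i-2..i+2 around each X as dead. The player left with no safe cell loses, so this is a normal-play take-away game on strips of safe cells.
Placing X at cell i (0-indexed) of a strip of k safe cells leaves independent strips of sizes max(0, i-2) and max(0, k-i-3). Hence G(k) = mex{ G(max(0,i-2)) XOR G(max(0,k-i-3)) : 0 <= i < k }, with G(0) = 0.
G(1): splits (0,0):0^0=0 -> mex({0}) = 1
G(2): splits (0,0):0^0=0 -> mex({0}) = 1
G(3): splits (0,0):0^0=0 -> mex({0}) = 1
G(4): splits (0,1):0^1=1 (0,0):0^0=0 -> mex({0, 1}) = 2
G(5): splits (0,2):0^1=1 (0,1):0^1=1 (0,0):0^0=0 -> mex({0, 1}) = 2
Therefore G(5) = 2.

2


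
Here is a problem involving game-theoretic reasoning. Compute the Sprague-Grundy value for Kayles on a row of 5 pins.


Kayles: a move removes 1 or 2 adjacent pins from a contiguous row.
Removing pins from a row of k leaves two independent rows (a, b) with a + b = k - 1 (one pin) or a + b = k - 2 (two pins); an end removal gives a = 0.
By Sprague-Grundy, G(k) = mex{ G(a) XOR G(b) } over all these splits. G(0) = 0.
G(1): splits (0,0):0^0=0 -> mex({0}) = 1
G(2): splits (0,1):0^1=1 (0,0):0^0=0 -> mex({0, 1}) = 2
G(3): splits (0,2):0^2=2 (1,1):1^1=0 (0,1):0^1=1 -> mex({0, 1, 2}) = 3
G(4): splits (0,3):0^3=3 (1,2):1^2=3 (0,2):0^2=2 (1,1):1^1=0 -> mex({0, 2, 3}) = 1
G(5): splits (0,4):0^1=1 (1,3):1^3=2 (2,2):2^2=0 (0,3):0^3=3 (1,2):1^2=3 -> mex({0, 1, 2, 3}) = 4
Therefore G(5) = 4.

4


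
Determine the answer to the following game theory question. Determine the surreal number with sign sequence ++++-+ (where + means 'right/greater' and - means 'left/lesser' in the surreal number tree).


Sign expansion: ++++-+
Rule: track bounds (lo, hi), initially (-inf, +inf). On '+', the current value becomes lo and we move to the simplest number in (value, hi): value + 1 if hi = +inf, otherwise the midpoint (value + hi)/2. On '-', the current value becomes hi and we move to value - 1 if lo = -inf, otherwise the midpoint (lo + value)/2.
Start at 0.
Step 1: sign = +, move right. Bounds: (0, +inf). Value = 1
Step 2: sign = +, move right. Bounds: (1, +inf). Value = 2
Step 3: sign = +, move right. Bounds: (2, +inf). Value = 3
Step 4: sign = +, move right. Bounds: (3, +inf). Value = 4
Step 5: sign = -, move left. Bounds: (3, 4). Value = 7/2
Step 6: sign = +, move right. Bounds: (7/2, 4). Value = 15/4
The surreal number with sign expansion ++++-+ is 15/4.

15/4


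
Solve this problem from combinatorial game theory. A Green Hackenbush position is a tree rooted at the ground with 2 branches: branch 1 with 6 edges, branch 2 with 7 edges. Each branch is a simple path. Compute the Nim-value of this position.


The tree has 2 branches from the ground vertex.
In Green Hackenbush, the Nim-value of a simple path of length k is k.
Branch 1: length 6, Nim-value = 6
Branch 2: length 7, Nim-value = 7
Total Nim-value = XOR of all branch values:
0 XOR 6 = 6
6 XOR 7 = 1
Nim-value of the tree = 1

1


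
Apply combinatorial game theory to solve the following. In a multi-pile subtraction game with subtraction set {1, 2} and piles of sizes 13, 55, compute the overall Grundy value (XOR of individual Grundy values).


Subtraction set: {1, 2}
For this subtraction set, G(n) = n mod 3 (period = max + 1 = 3).
Pile 1 (size 13): G(13) = 13 mod 3 = 1
Pile 2 (size 55): G(55) = 55 mod 3 = 1
Total Grundy value = XOR of all: 1 XOR 1 = 0

0


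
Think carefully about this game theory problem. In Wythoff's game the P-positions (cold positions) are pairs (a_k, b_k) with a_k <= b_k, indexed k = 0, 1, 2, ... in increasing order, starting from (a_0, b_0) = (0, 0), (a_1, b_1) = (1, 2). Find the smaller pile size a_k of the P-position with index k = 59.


By Wythoff's theorem, a_k = floor(k * phi) and b_k = floor(k * phi^2) = a_k + k, where phi = (1 + sqrt(5))/2 is the golden ratio.
phi = (1 + sqrt(5))/2 = 1.618034
k = 59
k * phi = 59 * 1.618034 = 95.464005
a_59 = floor(k * phi) = 95

95


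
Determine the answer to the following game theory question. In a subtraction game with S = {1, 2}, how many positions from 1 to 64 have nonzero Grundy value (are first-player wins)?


Subtraction set S = {1, 2}, so G(n) = n mod 3.
G(n) = 0 when n is a multiple of 3.
Multiples of 3 in [1, 64]: 21
N-positions (nonzero Grundy) = 64 - 21 = 43

43


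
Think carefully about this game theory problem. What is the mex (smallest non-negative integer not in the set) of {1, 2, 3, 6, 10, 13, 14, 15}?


Set = {1, 2, 3, 6, 10, 13, 14, 15}
0 is NOT in the set. This is the mex.
mex = 0

0


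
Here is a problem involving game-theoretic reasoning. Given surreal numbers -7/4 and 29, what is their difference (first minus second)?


x = -7/4, y = 29
Converting to common denominator: 4
x = -7/4, y = 116/4
x - y = -7/4 - 29 = -123/4

-123/4


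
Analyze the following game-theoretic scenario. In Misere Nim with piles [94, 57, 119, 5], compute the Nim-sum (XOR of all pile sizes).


We need the XOR (exclusive or) of all pile sizes.
After XOR-ing pile 1 (size 94): 0 XOR 94 = 94
After XOR-ing pile 2 (size 57): 94 XOR 57 = 103
After XOR-ing pile 3 (size 119): 103 XOR 119 = 16
After XOR-ing pile 4 (size 5): 16 XOR 5 = 21
The Nim-value of this position is 21.

21


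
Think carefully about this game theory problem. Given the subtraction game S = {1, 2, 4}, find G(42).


The subtraction set is S = {1, 2, 4}.
G(k) = mex{ G(k - s) : s in S, s <= k }. We compute iteratively: G(0) = 0.
G(1) = mex({0}) = 1
G(2) = mex({0, 1}) = 2
G(3) = mex({1, 2}) = 0
G(4) = mex({0, 2}) = 1
G(5) = mex({0, 1}) = 2
G(6) = mex({1, 2}) = 0
Observe that G(3)..G(6) = 0, 1, 2, 0 repeats G(0)..G(3) = 0, 1, 2, 0.
For k >= max(S) = 4, G(k) is determined by the previous 4 values G(k-4)..G(k-1); a window of 4 consecutive values has recurred shifted by 3, so by induction G(k + 3) = G(k) for all k >= 0: the sequence is periodic from the start with period 3.
One period: G(0..2) = 0, 1, 2.
42 mod 3 = 0, so G(42) = G(0) = 0.

0


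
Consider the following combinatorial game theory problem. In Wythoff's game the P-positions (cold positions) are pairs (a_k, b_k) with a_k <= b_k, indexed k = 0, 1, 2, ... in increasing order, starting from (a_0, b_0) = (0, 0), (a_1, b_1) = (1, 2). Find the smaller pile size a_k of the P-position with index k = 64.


By Wythoff's theorem, a_k = floor(k * phi) and b_k = floor(k * phi^2) = a_k + k, where phi = (1 + sqrt(5))/2 is the golden ratio.
phi = (1 + sqrt(5))/2 = 1.618034
k = 64
k * phi = 64 * 1.618034 = 103.554175
a_64 = floor(k * phi) = 103

103


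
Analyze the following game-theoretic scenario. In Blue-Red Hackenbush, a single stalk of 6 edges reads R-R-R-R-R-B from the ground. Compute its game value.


Edges (from ground): R-R-R-R-R-B
By Berlekamp's sign-expansion rule, a Blue-Red Hackenbush stalk has the value of the surreal number whose sign sequence is the edge sequence with B -> + and R -> -.
Sign sequence: -----+
Trace the sign expansion in the surreal number tree, starting from 0:
Edge 1: R (sign -) -> bounds (-inf, 0), value = -1
Edge 2: R (sign -) -> bounds (-inf, -1), value = -2
Edge 3: R (sign -) -> bounds (-inf, -2), value = -3
Edge 4: R (sign -) -> bounds (-inf, -3), value = -4
Edge 5: R (sign -) -> bounds (-inf, -4), value = -5
Edge 6: B (sign +) -> bounds (-5, -4), value = -9/2
Game value = -9/2

-9/2


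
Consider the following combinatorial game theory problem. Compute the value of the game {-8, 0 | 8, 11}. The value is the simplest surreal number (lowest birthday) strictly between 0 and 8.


Left options: {-8, 0}, max = 0
Right options: {8, 11}, min = 8
All options are numbers and max(Left) < min(Right), so by the simplicity theorem the value is the simplest (earliest-born) number strictly between 0 and 8.
Integers 1 through 7 all lie strictly between 0 and 8.
Among integers, the simplest (lowest birthday = smallest |n|; 0 is born on day 0, +-n on day n) is 1.
No non-integer in the interval can be simpler: if x is a non-integer in the interval, then floor(x) or ceil(x) also lies in the interval (the interval contains an integer), and both are proper prefixes of x's sign expansion, i.e. born earlier. So the game value is 1.
Game value = 1

1


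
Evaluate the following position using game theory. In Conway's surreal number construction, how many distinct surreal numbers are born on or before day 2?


Day 0: {|} = 0 is born. Count = 1.
Day n: the number of surreal numbers born by day n is 2^(n+1) - 1.
By day 0: 2^1 - 1 = 1
By day 1: 2^2 - 1 = 3
By day 2: 2^3 - 1 = 7
By day 2: 7 surreal numbers.

7


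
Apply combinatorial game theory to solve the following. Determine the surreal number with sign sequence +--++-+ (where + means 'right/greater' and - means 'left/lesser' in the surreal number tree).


Sign expansion: +--++-+
Rule: track bounds (lo, hi), initially (-inf, +inf). On '+', the current value becomes lo and we move to the simplest number in (value, hi): value + 1 if hi = +inf, otherwise the midpoint (value + hi)/2. On '-', the current value becomes hi and we move to value - 1 if lo = -inf, otherwise the midpoint (lo + value)/2.
Start at 0.
Step 1: sign = +, move right. Bounds: (0, +inf). Value = 1
Step 2: sign = -, move left. Bounds: (0, 1). Value = 1/2
Step 3: sign = -, move left. Bounds: (0, 1/2). Value = 1/4
Step 4: sign = +, move right. Bounds: (1/4, 1/2). Value = 3/8
Step 5: sign = +, move right. Bounds: (3/8, 1/2). Value = 7/16
Step 6: sign = -, move left. Bounds: (3/8, 7/16). Value = 13/32
Step 7: sign = +, move right. Bounds: (13/32, 7/16). Value = 27/64
The surreal number with sign expansion +--++-+ is 27/64.

27/64


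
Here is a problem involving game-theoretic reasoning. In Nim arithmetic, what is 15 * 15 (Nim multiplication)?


Nim multiplication is bilinear over XOR: (u XOR v) * w = (u*w) XOR (v*w).
So we split each operand into its bit components and XOR the pairwise Nim products.
15 = 1 + 2 + 4 + 8 (as XOR of powers of 2).
15 = 1 + 2 + 4 + 8 (as XOR of powers of 2).
Using the standard Nim-product table on single bits:
  2*2 = 3,   2*4 = 8,   2*8 = 12,
  4*4 = 6,   4*8 = 11,  8*8 = 13,
and  1*x = x (identity), k*l = l*k (commutative).
Pairwise Nim products:
  1 * 1 = 1
  1 * 2 = 2
  1 * 4 = 4
  1 * 8 = 8
  2 * 1 = 2
  2 * 2 = 3
  2 * 4 = 8
  2 * 8 = 12
  4 * 1 = 4
  4 * 2 = 8
  4 * 4 = 6
  4 * 8 = 11
  8 * 1 = 8
  8 * 2 = 12
  8 * 4 = 11
  8 * 8 = 13
XOR them: 1 XOR 2 XOR 4 XOR 8 XOR 2 XOR 3 XOR 8 XOR 12 XOR 4 XOR 8 XOR 6 XOR 11 XOR 8 XOR 12 XOR 11 XOR 13 = 9.
Result: 15 * 15 = 9 (in Nim).

9
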